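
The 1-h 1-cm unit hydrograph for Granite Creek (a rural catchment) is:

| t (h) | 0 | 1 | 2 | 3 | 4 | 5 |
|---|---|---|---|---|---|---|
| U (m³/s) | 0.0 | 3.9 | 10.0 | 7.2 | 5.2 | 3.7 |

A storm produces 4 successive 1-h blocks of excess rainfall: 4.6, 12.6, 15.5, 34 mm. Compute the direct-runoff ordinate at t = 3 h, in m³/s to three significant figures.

By discrete convolution, Q_j = Σ (P_i / 10 mm) · U_{j−i}.
At t = 3 h (j=3): Q = (4.6/10)·7.2 + (12.6/10)·10.0 + (15.5/10)·3.9 + (34/10)·0.0 = 22.0 m³/s.

Q ≈ 22.0 m³/s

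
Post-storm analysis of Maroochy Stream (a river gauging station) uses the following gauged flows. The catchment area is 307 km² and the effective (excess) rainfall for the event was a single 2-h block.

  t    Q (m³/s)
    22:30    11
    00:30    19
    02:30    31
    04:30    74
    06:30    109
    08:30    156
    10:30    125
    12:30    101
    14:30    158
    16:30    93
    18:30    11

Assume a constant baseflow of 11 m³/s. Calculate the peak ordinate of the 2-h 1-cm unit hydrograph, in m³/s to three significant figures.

U_p ≈ 81.7 m³/s

Direct runoff: 0.0, 8.0, 20.0, 63.0, 98.0, 145.0, 114.0, 90.0, 147.0, 82.0, 0.0 m³/s; ΣQ_DR = 767.0 m³/s, peak = 147.0 m³/s.
Runoff depth d = ΣQ_DR·Δt / A = 767.0 × 7200 / (307 km²) = 17.99 mm.
The 1-cm UH is the DRH scaled by (10 mm)/d, so U_p = 147.0 × 10/17.99 = 81.7 m³/s.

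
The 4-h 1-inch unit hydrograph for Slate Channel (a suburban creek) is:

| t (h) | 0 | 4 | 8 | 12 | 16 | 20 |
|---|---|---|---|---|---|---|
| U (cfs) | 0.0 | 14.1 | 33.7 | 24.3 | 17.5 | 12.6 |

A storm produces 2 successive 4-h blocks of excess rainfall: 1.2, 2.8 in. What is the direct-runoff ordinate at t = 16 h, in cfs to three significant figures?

By discrete convolution, Q_j = Σ (P_i / 1 in) · U_{j−i}.
At t = 16 h (j=4): Q = (1.2/1)·17.5 + (2.8/1)·24.3 = 89.0 cfs.

Q ≈ 89.0 cfs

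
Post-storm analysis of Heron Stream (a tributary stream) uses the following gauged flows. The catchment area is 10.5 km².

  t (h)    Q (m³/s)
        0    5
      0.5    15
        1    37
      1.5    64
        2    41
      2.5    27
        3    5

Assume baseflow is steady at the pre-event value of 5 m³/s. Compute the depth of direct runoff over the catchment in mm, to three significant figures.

d ≈ 27.3 mm

Direct runoff: 0.0, 10.0, 32.0, 59.0, 36.0, 22.0, 0.0 m³/s; ΣQ_DR = 159.0 m³/s.
V = ΣQ_DR · Δt = 159.0 × 1800 s = 2.862 × 10^5 m³.
Over A = 10.5 km², depth = V / A = 27.3 mm.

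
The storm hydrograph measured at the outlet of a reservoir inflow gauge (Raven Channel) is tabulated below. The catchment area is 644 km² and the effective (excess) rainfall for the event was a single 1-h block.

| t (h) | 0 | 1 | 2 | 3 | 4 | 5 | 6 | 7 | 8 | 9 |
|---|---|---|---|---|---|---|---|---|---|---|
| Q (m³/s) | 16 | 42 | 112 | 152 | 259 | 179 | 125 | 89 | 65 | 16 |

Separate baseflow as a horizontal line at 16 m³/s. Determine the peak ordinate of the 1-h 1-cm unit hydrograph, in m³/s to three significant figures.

U_p ≈ 486 m³/s

Direct runoff: 0.0, 26.0, 96.0, 136.0, 243.0, 163.0, 109.0, 73.0, 49.0, 0.0 m³/s; ΣQ_DR = 895.0 m³/s, peak = 243.0 m³/s.
Runoff depth d = ΣQ_DR·Δt / A = 895.0 × 3600 / (644 km²) = 5.003 mm.
The 1-cm UH is the DRH scaled by (10 mm)/d, so U_p = 243.0 × 10/5.003 = 486 m³/s.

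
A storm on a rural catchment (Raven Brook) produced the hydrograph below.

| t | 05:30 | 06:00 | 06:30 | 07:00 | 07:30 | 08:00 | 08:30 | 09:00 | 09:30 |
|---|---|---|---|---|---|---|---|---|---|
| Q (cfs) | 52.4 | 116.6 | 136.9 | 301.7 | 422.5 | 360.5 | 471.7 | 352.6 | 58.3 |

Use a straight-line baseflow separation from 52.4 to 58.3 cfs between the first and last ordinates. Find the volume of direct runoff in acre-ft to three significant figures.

Direct-runoff ordinates (Q − Q_b): 0.00, 63.46, 83.03, 247.09, 367.15, 304.41, 414.88, 295.04, 0.00 cfs.
ΣQ_DR = 1775 cfs.
With Δt = 0.5 h = 1800 s, V = ΣQ_DR · Δt = 1775 × 1800 = 3.20 × 10^6 ft³ = 73.3 acre-ft.

V ≈ 73.3 acre-ft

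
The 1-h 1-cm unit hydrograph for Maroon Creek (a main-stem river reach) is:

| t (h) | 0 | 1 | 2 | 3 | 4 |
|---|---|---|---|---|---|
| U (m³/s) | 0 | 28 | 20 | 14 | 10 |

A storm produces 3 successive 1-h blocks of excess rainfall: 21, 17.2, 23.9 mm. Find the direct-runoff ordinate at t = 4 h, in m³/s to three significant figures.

Q ≈ 92.9 m³/s

By discrete convolution, Q_j = Σ (P_i / 10 mm) · U_{j−i}.
At t = 4 h (j=4): Q = (21/10)·10 + (17.2/10)·14 + (23.9/10)·20 = 92.9 m³/s.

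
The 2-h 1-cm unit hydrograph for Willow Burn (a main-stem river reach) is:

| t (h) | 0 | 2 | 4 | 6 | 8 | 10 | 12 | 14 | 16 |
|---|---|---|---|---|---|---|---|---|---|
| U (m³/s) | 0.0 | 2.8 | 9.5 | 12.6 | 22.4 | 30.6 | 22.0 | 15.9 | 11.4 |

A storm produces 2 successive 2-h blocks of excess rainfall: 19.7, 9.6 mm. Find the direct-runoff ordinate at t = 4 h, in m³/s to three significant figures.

Q ≈ 21.4 m³/s

By discrete convolution, Q_j = Σ (P_i / 10 mm) · U_{j−i}.
At t = 4 h (j=2): Q = (19.7/10)·9.5 + (9.6/10)·2.8 = 21.4 m³/s.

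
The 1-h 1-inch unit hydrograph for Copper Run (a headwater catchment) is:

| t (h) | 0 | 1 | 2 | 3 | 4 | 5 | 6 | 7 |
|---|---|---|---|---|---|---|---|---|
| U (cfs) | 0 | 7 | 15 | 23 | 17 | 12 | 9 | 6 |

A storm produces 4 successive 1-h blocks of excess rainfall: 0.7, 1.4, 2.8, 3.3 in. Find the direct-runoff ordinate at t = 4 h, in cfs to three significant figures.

Q ≈ 109 cfs

By discrete convolution, Q_j = Σ (P_i / 1 in) · U_{j−i}.
At t = 4 h (j=4): Q = (0.7/1)·17 + (1.4/1)·23 + (2.8/1)·15 + (3.3/1)·7 = 109 cfs.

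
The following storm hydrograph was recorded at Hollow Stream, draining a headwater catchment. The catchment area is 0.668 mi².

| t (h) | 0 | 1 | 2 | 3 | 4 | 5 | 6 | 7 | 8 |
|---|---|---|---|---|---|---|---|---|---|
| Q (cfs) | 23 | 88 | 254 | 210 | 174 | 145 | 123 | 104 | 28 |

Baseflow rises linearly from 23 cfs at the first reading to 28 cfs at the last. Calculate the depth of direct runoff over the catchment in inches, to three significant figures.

d ≈ 2.13 in

Direct runoff: 0.00, 64.38, 229.75, 185.12, 148.50, 118.88, 96.25, 76.62, 0.00 cfs; ΣQ_DR = 919.5 cfs.
V = ΣQ_DR · Δt = 919.5 × 3600 s = 3.310 × 10^6 ft³.
Over A = 0.668 mi², depth = V / A = 2.13 in.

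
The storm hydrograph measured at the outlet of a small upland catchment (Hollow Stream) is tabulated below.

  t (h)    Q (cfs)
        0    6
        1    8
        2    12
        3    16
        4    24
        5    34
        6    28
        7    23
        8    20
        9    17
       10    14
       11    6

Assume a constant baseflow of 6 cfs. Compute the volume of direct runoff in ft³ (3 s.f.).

V ≈ 4.90 × 10^5 ft³

Direct-runoff ordinates (Q − Q_b): 0.0, 2.0, 6.0, 10.0, 18.0, 28.0, 22.0, 17.0, 14.0, 11.0, 8.0, 0.0 cfs.
ΣQ_DR = 136.0 cfs.
With Δt = 1 h = 3600 s, V = ΣQ_DR · Δt = 136.0 × 3600 = 4.90 × 10^5 ft³.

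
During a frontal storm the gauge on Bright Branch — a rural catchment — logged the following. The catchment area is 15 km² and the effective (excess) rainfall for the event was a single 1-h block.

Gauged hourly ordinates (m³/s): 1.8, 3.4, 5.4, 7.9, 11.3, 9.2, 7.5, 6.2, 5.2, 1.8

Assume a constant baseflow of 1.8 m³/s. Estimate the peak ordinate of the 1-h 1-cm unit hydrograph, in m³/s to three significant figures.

U_p ≈ 9.49 m³/s

Direct runoff: 0.0, 1.6, 3.6, 6.1, 9.5, 7.4, 5.7, 4.4, 3.4, 0.0 m³/s; ΣQ_DR = 41.70 m³/s, peak = 9.5 m³/s.
Runoff depth d = ΣQ_DR·Δt / A = 41.70 × 3600 / (15 km²) = 10.01 mm.
The 1-cm UH is the DRH scaled by (10 mm)/d, so U_p = 9.5 × 10/10.01 = 9.49 m³/s.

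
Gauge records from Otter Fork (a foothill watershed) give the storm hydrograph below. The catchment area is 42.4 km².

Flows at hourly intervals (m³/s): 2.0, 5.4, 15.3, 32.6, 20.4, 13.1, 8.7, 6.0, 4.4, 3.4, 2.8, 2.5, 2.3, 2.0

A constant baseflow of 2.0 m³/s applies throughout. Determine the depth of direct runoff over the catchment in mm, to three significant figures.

d ≈ 7.89 mm

Direct runoff: 0.0, 3.4, 13.3, 30.6, 18.4, 11.1, 6.7, 4.0, 2.4, 1.4, 0.8, 0.5, 0.3, 0.0 m³/s; ΣQ_DR = 92.90 m³/s.
V = ΣQ_DR · Δt = 92.90 × 3600 s = 3.344 × 10^5 m³.
Over A = 42.4 km², depth = V / A = 7.89 mm.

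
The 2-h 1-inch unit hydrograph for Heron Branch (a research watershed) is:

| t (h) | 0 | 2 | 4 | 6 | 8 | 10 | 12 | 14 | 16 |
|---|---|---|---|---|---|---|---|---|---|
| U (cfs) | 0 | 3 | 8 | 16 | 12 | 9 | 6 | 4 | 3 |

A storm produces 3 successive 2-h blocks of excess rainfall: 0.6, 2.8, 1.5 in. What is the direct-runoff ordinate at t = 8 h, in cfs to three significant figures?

By discrete convolution, Q_j = Σ (P_i / 1 in) · U_{j−i}.
At t = 8 h (j=4): Q = (0.6/1)·12 + (2.8/1)·16 + (1.5/1)·8 = 64.0 cfs.

Q ≈ 64.0 cfs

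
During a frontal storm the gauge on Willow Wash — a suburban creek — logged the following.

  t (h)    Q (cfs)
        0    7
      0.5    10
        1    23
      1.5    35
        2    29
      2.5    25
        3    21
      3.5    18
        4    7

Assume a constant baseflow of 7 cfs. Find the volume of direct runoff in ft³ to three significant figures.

V ≈ 2.02 × 10^5 ft³

Direct-runoff ordinates (Q − Q_b): 0.0, 3.0, 16.0, 28.0, 22.0, 18.0, 14.0, 11.0, 0.0 cfs.
ΣQ_DR = 112.0 cfs.
With Δt = 0.5 h = 1800 s, V = ΣQ_DR · Δt = 112.0 × 1800 = 2.02 × 10^5 ft³.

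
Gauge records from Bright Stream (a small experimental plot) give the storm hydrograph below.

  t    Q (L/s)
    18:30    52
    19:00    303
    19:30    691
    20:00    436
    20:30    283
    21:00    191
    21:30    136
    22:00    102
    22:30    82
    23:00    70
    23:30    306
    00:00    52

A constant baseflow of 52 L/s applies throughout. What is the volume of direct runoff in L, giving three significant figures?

Direct-runoff ordinates (Q − Q_b): 0.0, 251.0, 639.0, 384.0, 231.0, 139.0, 84.0, 50.0, 30.0, 18.0, 254.0, 0.0 L/s.
ΣQ_DR = 2080 L/s.
With Δt = 0.5 h = 1800 s, V = ΣQ_DR · Δt = 2080 × 1800 = 3.74 × 10^6 L.

V ≈ 3.74 × 10^6 L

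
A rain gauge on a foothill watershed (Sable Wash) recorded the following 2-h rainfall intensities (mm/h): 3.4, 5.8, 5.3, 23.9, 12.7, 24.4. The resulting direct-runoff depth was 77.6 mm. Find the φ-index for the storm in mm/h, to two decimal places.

Only the 3 blocks with intensity above φ contribute runoff: 23.9, 12.7, 24.4 mm/h.
Σ(I−φ)·Δt = d  ⇒  (23.9+12.7+24.4 − 3φ)·2 = 77.6
φ = (61.00 − 77.6/2) / 3 = 7.40 mm/h.

φ ≈ 7.40 mm/h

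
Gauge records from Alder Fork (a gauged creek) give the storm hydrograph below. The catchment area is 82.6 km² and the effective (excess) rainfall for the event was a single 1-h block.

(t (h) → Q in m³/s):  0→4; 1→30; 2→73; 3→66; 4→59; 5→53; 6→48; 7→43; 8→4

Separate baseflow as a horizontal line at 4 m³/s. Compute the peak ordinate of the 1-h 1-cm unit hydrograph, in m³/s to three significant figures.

Direct runoff: 0.0, 26.0, 69.0, 62.0, 55.0, 49.0, 44.0, 39.0, 0.0 m³/s; ΣQ_DR = 344.0 m³/s, peak = 69.0 m³/s.
Runoff depth d = ΣQ_DR·Δt / A = 344.0 × 3600 / (82.6 km²) = 14.99 mm.
The 1-cm UH is the DRH scaled by (10 mm)/d, so U_p = 69.0 × 10/14.99 = 46.0 m³/s.

U_p ≈ 46.0 m³/s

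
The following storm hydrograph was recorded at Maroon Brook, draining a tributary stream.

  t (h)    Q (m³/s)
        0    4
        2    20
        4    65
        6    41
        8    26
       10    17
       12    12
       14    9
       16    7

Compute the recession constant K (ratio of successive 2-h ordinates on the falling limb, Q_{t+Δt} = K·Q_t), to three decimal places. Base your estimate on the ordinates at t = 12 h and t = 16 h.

Using the recession-limb readings at t = 12 h and t = 16 h: Q falls from 12 to 7 m³/s over 2 intervals.
K = (Q₂/Q₁)^(1/2) = (7/12)^(1/2) = 0.764.

K ≈ 0.764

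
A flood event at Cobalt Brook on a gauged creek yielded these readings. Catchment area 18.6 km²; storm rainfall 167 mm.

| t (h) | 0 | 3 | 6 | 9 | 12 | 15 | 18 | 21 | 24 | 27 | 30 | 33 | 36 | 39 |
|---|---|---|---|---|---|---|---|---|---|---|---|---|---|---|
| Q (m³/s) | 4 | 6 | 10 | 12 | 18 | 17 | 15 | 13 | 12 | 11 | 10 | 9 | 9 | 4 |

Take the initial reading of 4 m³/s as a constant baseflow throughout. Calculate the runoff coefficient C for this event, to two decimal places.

ΣQ_DR = 94.00 m³/s; V = ΣQ_DR·Δt = 1.015 × 10^6 m³.
Runoff depth d = V / A = 54.58 mm.
C = d / P = 54.58 / 167 = 0.33.

C ≈ 0.33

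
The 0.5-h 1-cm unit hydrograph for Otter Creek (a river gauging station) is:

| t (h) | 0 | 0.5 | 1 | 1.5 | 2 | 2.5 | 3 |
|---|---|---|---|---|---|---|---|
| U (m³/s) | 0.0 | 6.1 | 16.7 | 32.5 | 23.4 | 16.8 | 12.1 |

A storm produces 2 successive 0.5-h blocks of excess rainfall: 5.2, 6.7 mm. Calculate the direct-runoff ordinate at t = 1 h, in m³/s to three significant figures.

Q ≈ 12.8 m³/s

By discrete convolution, Q_j = Σ (P_i / 10 mm) · U_{j−i}.
At t = 1 h (j=2): Q = (5.2/10)·16.7 + (6.7/10)·6.1 = 12.8 m³/s.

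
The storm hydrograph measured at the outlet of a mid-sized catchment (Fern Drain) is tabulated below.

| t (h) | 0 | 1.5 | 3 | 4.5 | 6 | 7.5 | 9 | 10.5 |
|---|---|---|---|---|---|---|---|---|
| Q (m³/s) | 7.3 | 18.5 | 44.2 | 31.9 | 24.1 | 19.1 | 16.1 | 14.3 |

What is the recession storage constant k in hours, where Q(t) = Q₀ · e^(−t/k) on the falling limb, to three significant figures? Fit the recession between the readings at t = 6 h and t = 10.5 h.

k ≈ 8.62 h

On the falling limb, Q drops from 24.1 to 14.3 m³/s between t = 6 h and t = 10.5 h (Δt = 4.5 h).
k = −Δt / ln(Q₂/Q₁) = −4.5 / ln(14.3/24.1) = 8.62 h.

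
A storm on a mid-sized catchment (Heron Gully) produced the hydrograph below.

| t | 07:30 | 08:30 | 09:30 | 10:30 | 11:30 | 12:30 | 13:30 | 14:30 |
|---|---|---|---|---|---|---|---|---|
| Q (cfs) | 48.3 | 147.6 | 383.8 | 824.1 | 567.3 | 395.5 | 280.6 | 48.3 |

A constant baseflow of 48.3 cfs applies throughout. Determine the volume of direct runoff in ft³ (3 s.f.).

V ≈ 8.31 × 10^6 ft³

Direct-runoff ordinates (Q − Q_b): 0.0, 99.3, 335.5, 775.8, 519.0, 347.2, 232.3, 0.0 cfs.
ΣQ_DR = 2309 cfs.
With Δt = 1 h = 3600 s, V = ΣQ_DR · Δt = 2309 × 3600 = 8.31 × 10^6 ft³.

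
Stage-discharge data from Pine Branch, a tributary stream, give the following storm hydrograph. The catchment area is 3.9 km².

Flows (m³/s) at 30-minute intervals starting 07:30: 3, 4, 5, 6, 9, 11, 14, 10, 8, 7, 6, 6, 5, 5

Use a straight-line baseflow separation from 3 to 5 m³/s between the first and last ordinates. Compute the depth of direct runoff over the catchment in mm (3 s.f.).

Direct runoff: 0.00, 0.85, 1.69, 2.54, 5.38, 7.23, 10.08, 5.92, 3.77, 2.62, 1.46, 1.31, 0.15, 0.00 m³/s; ΣQ_DR = 43.00 m³/s.
V = ΣQ_DR · Δt = 43.00 × 1800 s = 77400 m³.
Over A = 3.9 km², depth = V / A = 19.8 mm.

d ≈ 19.8 mm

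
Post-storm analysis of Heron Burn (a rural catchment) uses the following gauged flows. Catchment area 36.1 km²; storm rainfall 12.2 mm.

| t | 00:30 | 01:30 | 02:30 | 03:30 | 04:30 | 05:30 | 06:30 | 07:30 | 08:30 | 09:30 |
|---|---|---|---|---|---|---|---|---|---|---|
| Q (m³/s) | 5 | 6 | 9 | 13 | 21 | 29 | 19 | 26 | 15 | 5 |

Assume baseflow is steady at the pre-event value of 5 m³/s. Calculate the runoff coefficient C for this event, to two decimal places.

ΣQ_DR = 98.00 m³/s; V = ΣQ_DR·Δt = 3.528 × 10^5 m³.
Runoff depth d = V / A = 9.773 mm.
C = d / P = 9.773 / 12.2 = 0.80.

C ≈ 0.80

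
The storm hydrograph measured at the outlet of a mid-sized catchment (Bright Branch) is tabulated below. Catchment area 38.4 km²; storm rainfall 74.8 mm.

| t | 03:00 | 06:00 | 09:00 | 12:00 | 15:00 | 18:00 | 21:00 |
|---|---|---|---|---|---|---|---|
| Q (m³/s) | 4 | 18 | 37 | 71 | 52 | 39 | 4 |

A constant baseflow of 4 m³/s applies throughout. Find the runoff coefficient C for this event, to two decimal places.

C ≈ 0.74

ΣQ_DR = 197.0 m³/s; V = ΣQ_DR·Δt = 2.128 × 10^6 m³.
Runoff depth d = V / A = 55.41 mm.
C = d / P = 55.41 / 74.8 = 0.74.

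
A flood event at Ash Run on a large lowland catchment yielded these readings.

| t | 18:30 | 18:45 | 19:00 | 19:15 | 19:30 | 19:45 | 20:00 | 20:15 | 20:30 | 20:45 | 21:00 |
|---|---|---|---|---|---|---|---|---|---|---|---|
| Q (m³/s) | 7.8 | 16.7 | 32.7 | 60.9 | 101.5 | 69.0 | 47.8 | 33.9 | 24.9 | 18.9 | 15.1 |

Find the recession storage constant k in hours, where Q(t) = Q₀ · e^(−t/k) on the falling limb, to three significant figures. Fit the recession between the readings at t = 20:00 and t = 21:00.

On the falling limb, Q drops from 47.8 to 15.1 m³/s between t = 20:00 and t = 21:00 (Δt = 1 h).
k = −Δt / ln(Q₂/Q₁) = −1 / ln(15.1/47.8) = 0.868 h.

k ≈ 0.868 h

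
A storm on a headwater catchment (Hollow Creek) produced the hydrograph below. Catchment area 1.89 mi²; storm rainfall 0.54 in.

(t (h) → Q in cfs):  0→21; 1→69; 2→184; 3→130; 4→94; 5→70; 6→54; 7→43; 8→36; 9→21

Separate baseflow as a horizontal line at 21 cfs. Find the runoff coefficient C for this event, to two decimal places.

C ≈ 0.78

ΣQ_DR = 512.0 cfs; V = ΣQ_DR·Δt = 1.843 × 10^6 ft³.
Runoff depth d = V / A = 0.4198 in.
C = d / P = 0.4198 / 0.54 = 0.78.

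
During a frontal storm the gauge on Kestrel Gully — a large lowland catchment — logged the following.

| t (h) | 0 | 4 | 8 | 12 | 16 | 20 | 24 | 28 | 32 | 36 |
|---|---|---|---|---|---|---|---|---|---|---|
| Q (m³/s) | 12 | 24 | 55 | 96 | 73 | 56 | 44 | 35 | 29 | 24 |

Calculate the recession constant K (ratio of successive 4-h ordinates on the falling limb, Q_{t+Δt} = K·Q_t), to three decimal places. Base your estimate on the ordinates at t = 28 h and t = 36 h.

Using the recession-limb readings at t = 28 h and t = 36 h: Q falls from 35 to 24 m³/s over 2 intervals.
K = (Q₂/Q₁)^(1/2) = (24/35)^(1/2) = 0.828.

K ≈ 0.828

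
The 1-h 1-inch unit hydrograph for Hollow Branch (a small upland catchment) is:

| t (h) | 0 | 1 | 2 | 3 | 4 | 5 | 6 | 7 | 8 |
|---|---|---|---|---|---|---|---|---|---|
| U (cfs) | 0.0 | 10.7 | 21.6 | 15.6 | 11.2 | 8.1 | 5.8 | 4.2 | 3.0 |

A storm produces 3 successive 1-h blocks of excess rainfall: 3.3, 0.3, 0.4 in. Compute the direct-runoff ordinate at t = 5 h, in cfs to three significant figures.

Q ≈ 36.3 cfs

By discrete convolution, Q_j = Σ (P_i / 1 in) · U_{j−i}.
At t = 5 h (j=5): Q = (3.3/1)·8.1 + (0.3/1)·11.2 + (0.4/1)·15.6 = 36.3 cfs.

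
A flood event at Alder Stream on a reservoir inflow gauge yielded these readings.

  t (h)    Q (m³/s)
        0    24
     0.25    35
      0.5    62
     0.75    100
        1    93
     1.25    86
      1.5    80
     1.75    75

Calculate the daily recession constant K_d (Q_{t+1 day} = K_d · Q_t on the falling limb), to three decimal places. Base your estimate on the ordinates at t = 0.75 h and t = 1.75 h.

K_d ≈ 0.001

Between t = 0.75 h and t = 1.75 h the flow falls from 100 to 75 m³/s over 4×0.25 h = 1 h.
Per-interval ratio K = (75/100)^(1/4) = 0.9306; K_d = K^(24/0.25) = 0.001.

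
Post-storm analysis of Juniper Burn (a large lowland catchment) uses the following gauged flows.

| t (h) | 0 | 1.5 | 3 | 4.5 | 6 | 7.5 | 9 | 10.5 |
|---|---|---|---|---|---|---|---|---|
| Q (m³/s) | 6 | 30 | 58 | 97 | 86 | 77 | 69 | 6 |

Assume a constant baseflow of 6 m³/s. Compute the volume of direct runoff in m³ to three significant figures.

V ≈ 2.06 × 10^6 m³

Direct-runoff ordinates (Q − Q_b): 0.0, 24.0, 52.0, 91.0, 80.0, 71.0, 63.0, 0.0 m³/s.
ΣQ_DR = 381.0 m³/s.
With Δt = 1.5 h = 5400 s, V = ΣQ_DR · Δt = 381.0 × 5400 = 2.06 × 10^6 m³.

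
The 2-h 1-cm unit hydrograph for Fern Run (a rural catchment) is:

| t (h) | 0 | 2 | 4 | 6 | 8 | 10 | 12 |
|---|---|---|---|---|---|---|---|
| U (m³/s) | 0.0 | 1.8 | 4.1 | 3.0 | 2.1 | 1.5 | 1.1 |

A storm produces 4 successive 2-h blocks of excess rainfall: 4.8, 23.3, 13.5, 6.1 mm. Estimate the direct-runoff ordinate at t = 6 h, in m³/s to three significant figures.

Q ≈ 13.4 m³/s

By discrete convolution, Q_j = Σ (P_i / 10 mm) · U_{j−i}.
At t = 6 h (j=3): Q = (4.8/10)·3.0 + (23.3/10)·4.1 + (13.5/10)·1.8 + (6.1/10)·0.0 = 13.4 m³/s.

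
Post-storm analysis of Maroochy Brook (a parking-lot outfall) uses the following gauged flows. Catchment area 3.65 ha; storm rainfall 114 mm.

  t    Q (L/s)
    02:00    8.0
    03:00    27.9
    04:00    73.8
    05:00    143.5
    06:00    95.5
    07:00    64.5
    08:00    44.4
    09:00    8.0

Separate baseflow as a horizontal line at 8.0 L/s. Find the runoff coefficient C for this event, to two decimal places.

ΣQ_DR = 401.6 L/s; V = ΣQ_DR·Δt = 1.446 × 10^6 L.
Runoff depth d = V / A = 39.61 mm.
C = d / P = 39.61 / 114 = 0.35.

C ≈ 0.35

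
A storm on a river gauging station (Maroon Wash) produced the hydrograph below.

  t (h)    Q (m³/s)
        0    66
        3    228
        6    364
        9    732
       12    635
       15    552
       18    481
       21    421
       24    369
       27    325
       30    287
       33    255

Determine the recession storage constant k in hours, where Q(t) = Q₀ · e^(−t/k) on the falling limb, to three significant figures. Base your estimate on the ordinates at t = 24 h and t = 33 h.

On the falling limb, Q drops from 369 to 255 m³/s between t = 24 h and t = 33 h (Δt = 9 h).
k = −Δt / ln(Q₂/Q₁) = −9 / ln(255/369) = 24.4 h.

k ≈ 24.4 h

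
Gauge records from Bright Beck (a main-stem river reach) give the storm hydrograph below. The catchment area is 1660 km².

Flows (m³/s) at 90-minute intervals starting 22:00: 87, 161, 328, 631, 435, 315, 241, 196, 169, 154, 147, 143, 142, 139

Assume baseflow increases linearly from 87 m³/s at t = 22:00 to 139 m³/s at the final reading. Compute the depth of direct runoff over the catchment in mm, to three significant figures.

Direct runoff: 0.00, 70.00, 233.00, 532.00, 332.00, 208.00, 130.00, 81.00, 50.00, 31.00, 20.00, 12.00, 7.00, 0.00 m³/s; ΣQ_DR = 1706 m³/s.
V = ΣQ_DR · Δt = 1706 × 5400 s = 9.212 × 10^6 m³.
Over A = 1660 km², depth = V / A = 5.55 mm.

d ≈ 5.55 mm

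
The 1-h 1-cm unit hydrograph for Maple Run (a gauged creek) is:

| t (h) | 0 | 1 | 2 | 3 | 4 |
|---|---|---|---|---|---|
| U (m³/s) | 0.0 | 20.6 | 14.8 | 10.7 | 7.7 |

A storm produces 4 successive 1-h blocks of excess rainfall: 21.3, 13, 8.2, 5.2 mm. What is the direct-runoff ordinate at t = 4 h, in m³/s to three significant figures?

By discrete convolution, Q_j = Σ (P_i / 10 mm) · U_{j−i}.
At t = 4 h (j=4): Q = (21.3/10)·7.7 + (13/10)·10.7 + (8.2/10)·14.8 + (5.2/10)·20.6 = 53.2 m³/s.

Q ≈ 53.2 m³/s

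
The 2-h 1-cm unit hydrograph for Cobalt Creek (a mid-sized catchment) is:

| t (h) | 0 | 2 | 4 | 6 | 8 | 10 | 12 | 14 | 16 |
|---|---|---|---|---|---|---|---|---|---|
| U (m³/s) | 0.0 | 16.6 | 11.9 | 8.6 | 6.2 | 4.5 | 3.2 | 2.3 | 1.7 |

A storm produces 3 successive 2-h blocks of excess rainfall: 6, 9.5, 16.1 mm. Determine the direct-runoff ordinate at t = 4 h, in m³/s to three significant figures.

Q ≈ 22.9 m³/s

By discrete convolution, Q_j = Σ (P_i / 10 mm) · U_{j−i}.
At t = 4 h (j=2): Q = (6/10)·11.9 + (9.5/10)·16.6 + (16.1/10)·0.0 = 22.9 m³/s.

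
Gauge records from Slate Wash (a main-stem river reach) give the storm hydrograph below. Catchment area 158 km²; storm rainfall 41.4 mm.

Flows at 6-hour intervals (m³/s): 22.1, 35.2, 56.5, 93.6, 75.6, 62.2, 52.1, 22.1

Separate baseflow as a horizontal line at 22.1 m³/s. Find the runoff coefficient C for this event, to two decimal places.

C ≈ 0.80

ΣQ_DR = 242.6 m³/s; V = ΣQ_DR·Δt = 5.240 × 10^6 m³.
Runoff depth d = V / A = 33.17 mm.
C = d / P = 33.17 / 41.4 = 0.80.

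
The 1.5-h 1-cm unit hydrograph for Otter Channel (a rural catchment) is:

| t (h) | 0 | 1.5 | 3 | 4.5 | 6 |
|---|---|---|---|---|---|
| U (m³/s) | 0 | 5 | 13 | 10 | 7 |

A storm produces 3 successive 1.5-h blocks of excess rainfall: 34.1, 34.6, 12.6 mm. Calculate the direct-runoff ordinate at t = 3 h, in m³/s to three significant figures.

Q ≈ 61.6 m³/s

By discrete convolution, Q_j = Σ (P_i / 10 mm) · U_{j−i}.
At t = 3 h (j=2): Q = (34.1/10)·13 + (34.6/10)·5 + (12.6/10)·0 = 61.6 m³/s.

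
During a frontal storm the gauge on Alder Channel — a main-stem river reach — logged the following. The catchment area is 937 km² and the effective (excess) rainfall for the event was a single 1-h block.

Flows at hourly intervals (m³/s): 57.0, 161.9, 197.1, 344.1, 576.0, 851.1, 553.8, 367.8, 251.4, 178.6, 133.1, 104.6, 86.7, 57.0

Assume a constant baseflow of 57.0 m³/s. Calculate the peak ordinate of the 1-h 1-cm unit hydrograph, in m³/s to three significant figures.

U_p ≈ 662 m³/s

Direct runoff: 0.0, 104.9, 140.1, 287.1, 519.0, 794.1, 496.8, 310.8, 194.4, 121.6, 76.1, 47.6, 29.7, 0.0 m³/s; ΣQ_DR = 3122 m³/s, peak = 794.1 m³/s.
Runoff depth d = ΣQ_DR·Δt / A = 3122 × 3600 / (937 km²) = 12.00 mm.
The 1-cm UH is the DRH scaled by (10 mm)/d, so U_p = 794.1 × 10/12.00 = 662 m³/s.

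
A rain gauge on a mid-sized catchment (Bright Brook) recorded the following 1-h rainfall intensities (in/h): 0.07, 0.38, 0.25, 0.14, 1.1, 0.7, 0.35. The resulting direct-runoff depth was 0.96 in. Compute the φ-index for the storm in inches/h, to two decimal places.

φ ≈ 0.42 in/h

Only the 2 blocks with intensity above φ contribute runoff: 1.1, 0.7 in/h.
Σ(I−φ)·Δt = d  ⇒  (1.1+0.7 − 2φ)·1 = 0.96
φ = (1.800 − 0.96/1) / 2 = 0.42 in/h.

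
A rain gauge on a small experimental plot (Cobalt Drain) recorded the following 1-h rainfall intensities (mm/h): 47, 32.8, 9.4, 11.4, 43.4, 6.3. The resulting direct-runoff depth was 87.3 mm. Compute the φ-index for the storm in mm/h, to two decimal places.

φ ≈ 11.97 mm/h

Only the 3 blocks with intensity above φ contribute runoff: 47, 32.8, 43.4 mm/h.
Σ(I−φ)·Δt = d  ⇒  (47+32.8+43.4 − 3φ)·1 = 87.3
φ = (123.2 − 87.3/1) / 3 = 11.97 mm/h.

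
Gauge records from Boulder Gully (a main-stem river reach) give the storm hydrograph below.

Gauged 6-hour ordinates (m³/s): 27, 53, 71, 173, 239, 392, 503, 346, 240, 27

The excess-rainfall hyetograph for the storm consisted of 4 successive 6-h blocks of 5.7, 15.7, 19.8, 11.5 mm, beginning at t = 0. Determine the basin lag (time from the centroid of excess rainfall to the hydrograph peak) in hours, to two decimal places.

t_L ≈ 22.78 h

Centroid of excess rainfall: t_c = Σ P_i·t̄_i / ΣP_i = 13.2239 h (block centres at 3, 9, 15, 21 h).
Hydrograph peak occurs at t = 36 h, so basin lag t_L = 36 − 13.2239 = 22.78 h.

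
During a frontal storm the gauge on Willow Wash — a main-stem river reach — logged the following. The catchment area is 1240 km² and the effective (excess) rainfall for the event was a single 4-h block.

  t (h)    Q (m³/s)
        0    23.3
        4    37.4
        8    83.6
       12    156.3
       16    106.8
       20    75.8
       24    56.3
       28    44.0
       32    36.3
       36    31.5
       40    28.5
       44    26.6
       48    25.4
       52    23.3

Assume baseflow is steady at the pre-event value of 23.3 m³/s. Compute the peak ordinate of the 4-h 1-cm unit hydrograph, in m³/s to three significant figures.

U_p ≈ 267 m³/s

Direct runoff: 0.0, 14.1, 60.3, 133.0, 83.5, 52.5, 33.0, 20.7, 13.0, 8.2, 5.2, 3.3, 2.1, 0.0 m³/s; ΣQ_DR = 428.9 m³/s, peak = 133.0 m³/s.
Runoff depth d = ΣQ_DR·Δt / A = 428.9 × 14400 / (1240 km²) = 4.981 mm.
The 1-cm UH is the DRH scaled by (10 mm)/d, so U_p = 133.0 × 10/4.981 = 267 m³/s.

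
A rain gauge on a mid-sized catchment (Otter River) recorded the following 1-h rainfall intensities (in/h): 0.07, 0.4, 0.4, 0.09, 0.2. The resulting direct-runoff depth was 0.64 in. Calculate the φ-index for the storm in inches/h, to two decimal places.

Only the 3 blocks with intensity above φ contribute runoff: 0.4, 0.4, 0.2 in/h.
Σ(I−φ)·Δt = d  ⇒  (0.4+0.4+0.2 − 3φ)·1 = 0.64
φ = (1.000 − 0.64/1) / 3 = 0.12 in/h.

φ ≈ 0.12 in/h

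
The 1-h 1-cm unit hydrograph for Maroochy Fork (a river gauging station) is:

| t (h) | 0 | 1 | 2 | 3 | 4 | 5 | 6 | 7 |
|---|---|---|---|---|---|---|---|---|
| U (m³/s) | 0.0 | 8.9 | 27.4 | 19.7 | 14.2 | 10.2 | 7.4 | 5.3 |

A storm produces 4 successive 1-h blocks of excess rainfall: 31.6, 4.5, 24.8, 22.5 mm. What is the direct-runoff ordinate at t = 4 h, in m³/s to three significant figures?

Q ≈ 142 m³/s

By discrete convolution, Q_j = Σ (P_i / 10 mm) · U_{j−i}.
At t = 4 h (j=4): Q = (31.6/10)·14.2 + (4.5/10)·19.7 + (24.8/10)·27.4 + (22.5/10)·8.9 = 142 m³/s.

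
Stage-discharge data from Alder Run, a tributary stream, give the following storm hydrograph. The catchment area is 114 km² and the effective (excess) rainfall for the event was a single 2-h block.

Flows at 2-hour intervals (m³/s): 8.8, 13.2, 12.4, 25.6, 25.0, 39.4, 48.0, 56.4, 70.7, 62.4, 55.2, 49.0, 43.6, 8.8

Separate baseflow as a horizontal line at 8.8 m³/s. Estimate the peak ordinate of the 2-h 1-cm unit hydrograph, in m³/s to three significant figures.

Direct runoff: 0.0, 4.4, 3.6, 16.8, 16.2, 30.6, 39.2, 47.6, 61.9, 53.6, 46.4, 40.2, 34.8, 0.0 m³/s; ΣQ_DR = 395.3 m³/s, peak = 61.9 m³/s.
Runoff depth d = ΣQ_DR·Δt / A = 395.3 × 7200 / (114 km²) = 24.97 mm.
The 1-cm UH is the DRH scaled by (10 mm)/d, so U_p = 61.9 × 10/24.97 = 24.8 m³/s.

U_p ≈ 24.8 m³/s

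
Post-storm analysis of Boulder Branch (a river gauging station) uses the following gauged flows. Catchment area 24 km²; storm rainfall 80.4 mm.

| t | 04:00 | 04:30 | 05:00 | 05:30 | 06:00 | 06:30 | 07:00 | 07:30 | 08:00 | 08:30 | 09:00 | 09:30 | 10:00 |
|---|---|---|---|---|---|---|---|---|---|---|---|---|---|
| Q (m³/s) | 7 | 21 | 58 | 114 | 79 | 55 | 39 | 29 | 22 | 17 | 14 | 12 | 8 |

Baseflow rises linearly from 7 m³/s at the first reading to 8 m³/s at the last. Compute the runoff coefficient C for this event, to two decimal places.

ΣQ_DR = 377.5 m³/s; V = ΣQ_DR·Δt = 6.795 × 10^5 m³.
Runoff depth d = V / A = 28.31 mm.
C = d / P = 28.31 / 80.4 = 0.35.

C ≈ 0.35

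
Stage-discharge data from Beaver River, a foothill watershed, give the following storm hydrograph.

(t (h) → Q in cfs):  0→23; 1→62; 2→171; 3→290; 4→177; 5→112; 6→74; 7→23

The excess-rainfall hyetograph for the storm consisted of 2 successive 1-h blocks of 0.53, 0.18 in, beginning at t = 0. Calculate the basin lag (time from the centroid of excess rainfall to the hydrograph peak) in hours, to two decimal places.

t_L ≈ 2.25 h

Centroid of excess rainfall: t_c = Σ P_i·t̄_i / ΣP_i = 0.7535 h (block centres at 0.5, 1.5 h).
Hydrograph peak occurs at t = 3 h, so basin lag t_L = 3 − 0.7535 = 2.25 h.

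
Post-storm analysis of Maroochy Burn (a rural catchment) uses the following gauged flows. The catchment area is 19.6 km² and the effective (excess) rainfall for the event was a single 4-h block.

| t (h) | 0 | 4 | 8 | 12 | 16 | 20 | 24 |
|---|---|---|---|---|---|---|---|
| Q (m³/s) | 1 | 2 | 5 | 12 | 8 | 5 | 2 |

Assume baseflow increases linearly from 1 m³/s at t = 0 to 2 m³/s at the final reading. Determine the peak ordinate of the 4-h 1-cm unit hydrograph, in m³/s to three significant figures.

Direct runoff: 0.00, 0.83, 3.67, 10.50, 6.33, 3.17, 0.00 m³/s; ΣQ_DR = 24.50 m³/s, peak = 10.50 m³/s.
Runoff depth d = ΣQ_DR·Δt / A = 24.50 × 14400 / (19.6 km²) = 18.00 mm.
The 1-cm UH is the DRH scaled by (10 mm)/d, so U_p = 10.50 × 10/18.00 = 5.83 m³/s.

U_p ≈ 5.83 m³/s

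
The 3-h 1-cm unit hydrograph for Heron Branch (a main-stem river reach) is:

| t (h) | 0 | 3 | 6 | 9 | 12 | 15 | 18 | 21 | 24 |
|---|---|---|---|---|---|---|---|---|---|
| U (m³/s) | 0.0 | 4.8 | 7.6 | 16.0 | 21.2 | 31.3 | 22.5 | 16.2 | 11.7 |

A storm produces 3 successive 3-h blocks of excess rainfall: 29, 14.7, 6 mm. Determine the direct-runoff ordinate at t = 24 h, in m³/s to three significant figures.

Q ≈ 71.2 m³/s

By discrete convolution, Q_j = Σ (P_i / 10 mm) · U_{j−i}.
At t = 24 h (j=8): Q = (29/10)·11.7 + (14.7/10)·16.2 + (6/10)·22.5 = 71.2 m³/s.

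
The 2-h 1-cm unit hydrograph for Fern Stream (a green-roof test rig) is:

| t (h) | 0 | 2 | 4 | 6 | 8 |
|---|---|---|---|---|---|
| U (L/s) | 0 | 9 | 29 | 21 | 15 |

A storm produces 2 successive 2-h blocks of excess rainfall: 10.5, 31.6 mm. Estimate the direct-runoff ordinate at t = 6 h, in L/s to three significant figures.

Q ≈ 114 L/s

By discrete convolution, Q_j = Σ (P_i / 10 mm) · U_{j−i}.
At t = 6 h (j=3): Q = (10.5/10)·21 + (31.6/10)·29 = 114 L/s.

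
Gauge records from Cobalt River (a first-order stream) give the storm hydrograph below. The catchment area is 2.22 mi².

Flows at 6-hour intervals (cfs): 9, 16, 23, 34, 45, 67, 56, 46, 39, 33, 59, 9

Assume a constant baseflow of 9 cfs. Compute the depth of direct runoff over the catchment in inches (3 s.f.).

Direct runoff: 0.0, 7.0, 14.0, 25.0, 36.0, 58.0, 47.0, 37.0, 30.0, 24.0, 50.0, 0.0 cfs; ΣQ_DR = 328.0 cfs.
V = ΣQ_DR · Δt = 328.0 × 21600 s = 7.085 × 10^6 ft³.
Over A = 2.22 mi², depth = V / A = 1.37 in.

d ≈ 1.37 in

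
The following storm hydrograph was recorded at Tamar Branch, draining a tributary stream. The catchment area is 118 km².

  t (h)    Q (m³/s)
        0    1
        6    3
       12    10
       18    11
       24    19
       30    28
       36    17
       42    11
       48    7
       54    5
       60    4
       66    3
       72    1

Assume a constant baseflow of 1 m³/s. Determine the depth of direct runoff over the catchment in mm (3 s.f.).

Direct runoff: 0.0, 2.0, 9.0, 10.0, 18.0, 27.0, 16.0, 10.0, 6.0, 4.0, 3.0, 2.0, 0.0 m³/s; ΣQ_DR = 107.0 m³/s.
V = ΣQ_DR · Δt = 107.0 × 21600 s = 2.311 × 10^6 m³.
Over A = 118 km², depth = V / A = 19.6 mm.

d ≈ 19.6 mm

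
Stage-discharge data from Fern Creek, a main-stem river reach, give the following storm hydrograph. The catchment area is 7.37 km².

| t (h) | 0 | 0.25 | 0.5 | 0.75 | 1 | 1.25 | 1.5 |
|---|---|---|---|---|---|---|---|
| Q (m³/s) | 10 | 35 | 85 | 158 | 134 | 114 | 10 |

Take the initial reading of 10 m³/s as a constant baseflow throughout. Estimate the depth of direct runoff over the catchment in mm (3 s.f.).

d ≈ 58.1 mm

Direct runoff: 0.0, 25.0, 75.0, 148.0, 124.0, 104.0, 0.0 m³/s; ΣQ_DR = 476.0 m³/s.
V = ΣQ_DR · Δt = 476.0 × 900 s = 4.284 × 10^5 m³.
Over A = 7.37 km², depth = V / A = 58.1 mm.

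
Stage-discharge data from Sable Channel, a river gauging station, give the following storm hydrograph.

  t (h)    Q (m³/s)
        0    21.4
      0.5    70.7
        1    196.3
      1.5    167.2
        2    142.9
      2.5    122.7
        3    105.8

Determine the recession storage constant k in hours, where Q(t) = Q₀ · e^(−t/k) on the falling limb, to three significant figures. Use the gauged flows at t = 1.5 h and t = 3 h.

k ≈ 3.28 h

On the falling limb, Q drops from 167.2 to 105.8 m³/s between t = 1.5 h and t = 3 h (Δt = 1.5 h).
k = −Δt / ln(Q₂/Q₁) = −1.5 / ln(105.8/167.2) = 3.28 h.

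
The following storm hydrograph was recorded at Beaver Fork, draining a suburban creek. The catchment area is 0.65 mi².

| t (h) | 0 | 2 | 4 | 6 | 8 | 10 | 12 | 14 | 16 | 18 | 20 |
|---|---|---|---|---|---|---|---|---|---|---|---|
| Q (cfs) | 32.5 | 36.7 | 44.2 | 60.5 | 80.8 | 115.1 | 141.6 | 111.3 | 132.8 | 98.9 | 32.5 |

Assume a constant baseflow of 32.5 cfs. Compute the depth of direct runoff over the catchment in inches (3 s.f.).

Direct runoff: 0.0, 4.2, 11.7, 28.0, 48.3, 82.6, 109.1, 78.8, 100.3, 66.4, 0.0 cfs; ΣQ_DR = 529.4 cfs.
V = ΣQ_DR · Δt = 529.4 × 7200 s = 3.812 × 10^6 ft³.
Over A = 0.65 mi², depth = V / A = 2.52 in.

d ≈ 2.52 in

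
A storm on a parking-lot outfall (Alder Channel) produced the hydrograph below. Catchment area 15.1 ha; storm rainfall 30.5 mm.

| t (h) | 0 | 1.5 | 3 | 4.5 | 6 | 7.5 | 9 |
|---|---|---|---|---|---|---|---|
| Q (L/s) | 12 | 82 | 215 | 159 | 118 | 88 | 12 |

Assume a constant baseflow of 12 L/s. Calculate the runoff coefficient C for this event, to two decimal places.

C ≈ 0.71

ΣQ_DR = 602.0 L/s; V = ΣQ_DR·Δt = 3.251 × 10^6 L.
Runoff depth d = V / A = 21.53 mm.
C = d / P = 21.53 / 30.5 = 0.71.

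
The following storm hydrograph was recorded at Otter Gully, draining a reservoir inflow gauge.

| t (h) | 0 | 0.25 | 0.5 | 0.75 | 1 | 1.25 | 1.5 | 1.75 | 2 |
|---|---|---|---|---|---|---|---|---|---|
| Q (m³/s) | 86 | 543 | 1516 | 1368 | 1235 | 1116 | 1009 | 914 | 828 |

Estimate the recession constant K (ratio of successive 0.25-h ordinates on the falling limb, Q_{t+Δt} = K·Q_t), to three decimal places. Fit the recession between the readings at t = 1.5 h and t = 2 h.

Using the recession-limb readings at t = 1.5 h and t = 2 h: Q falls from 1009 to 828 m³/s over 2 intervals.
K = (Q₂/Q₁)^(1/2) = (828/1009)^(1/2) = 0.906.

K ≈ 0.906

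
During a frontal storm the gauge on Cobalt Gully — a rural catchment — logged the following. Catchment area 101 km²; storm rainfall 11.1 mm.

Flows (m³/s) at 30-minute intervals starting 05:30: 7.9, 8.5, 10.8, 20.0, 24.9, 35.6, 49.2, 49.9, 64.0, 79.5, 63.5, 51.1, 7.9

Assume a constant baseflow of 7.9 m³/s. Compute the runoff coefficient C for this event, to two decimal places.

ΣQ_DR = 370.1 m³/s; V = ΣQ_DR·Δt = 6.662 × 10^5 m³.
Runoff depth d = V / A = 6.596 mm.
C = d / P = 6.596 / 11.1 = 0.59.

C ≈ 0.59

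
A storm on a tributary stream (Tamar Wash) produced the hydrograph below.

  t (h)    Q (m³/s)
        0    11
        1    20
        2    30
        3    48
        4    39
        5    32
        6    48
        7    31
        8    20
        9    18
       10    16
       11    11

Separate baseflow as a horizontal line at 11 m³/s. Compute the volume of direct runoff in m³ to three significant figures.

V ≈ 6.91 × 10^5 m³

Direct-runoff ordinates (Q − Q_b): 0.0, 9.0, 19.0, 37.0, 28.0, 21.0, 37.0, 20.0, 9.0, 7.0, 5.0, 0.0 m³/s.
ΣQ_DR = 192.0 m³/s.
With Δt = 1 h = 3600 s, V = ΣQ_DR · Δt = 192.0 × 3600 = 6.91 × 10^5 m³.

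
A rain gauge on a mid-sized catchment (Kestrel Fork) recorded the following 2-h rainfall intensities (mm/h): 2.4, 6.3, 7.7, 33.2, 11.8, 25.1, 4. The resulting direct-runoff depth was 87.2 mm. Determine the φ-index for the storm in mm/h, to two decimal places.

φ ≈ 8.83 mm/h

Only the 3 blocks with intensity above φ contribute runoff: 33.2, 11.8, 25.1 mm/h.
Σ(I−φ)·Δt = d  ⇒  (33.2+11.8+25.1 − 3φ)·2 = 87.2
φ = (70.10 − 87.2/2) / 3 = 8.83 mm/h.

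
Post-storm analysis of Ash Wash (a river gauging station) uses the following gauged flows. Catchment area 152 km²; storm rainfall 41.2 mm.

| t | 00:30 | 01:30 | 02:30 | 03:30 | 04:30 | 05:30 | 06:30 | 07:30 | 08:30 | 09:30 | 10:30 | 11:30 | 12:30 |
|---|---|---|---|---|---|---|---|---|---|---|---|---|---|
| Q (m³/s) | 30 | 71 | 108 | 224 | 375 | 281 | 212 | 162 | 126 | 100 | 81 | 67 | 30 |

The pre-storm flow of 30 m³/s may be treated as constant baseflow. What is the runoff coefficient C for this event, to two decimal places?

ΣQ_DR = 1477 m³/s; V = ΣQ_DR·Δt = 5.317 × 10^6 m³.
Runoff depth d = V / A = 34.98 mm.
C = d / P = 34.98 / 41.2 = 0.85.

C ≈ 0.85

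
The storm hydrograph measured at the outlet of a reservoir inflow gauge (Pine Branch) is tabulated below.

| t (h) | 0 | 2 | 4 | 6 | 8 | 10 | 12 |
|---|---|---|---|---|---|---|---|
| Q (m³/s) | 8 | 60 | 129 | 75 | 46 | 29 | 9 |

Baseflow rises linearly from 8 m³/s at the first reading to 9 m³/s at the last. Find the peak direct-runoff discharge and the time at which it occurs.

Subtracting baseflow gives direct-runoff ordinates: 0.00, 51.83, 120.67, 66.50, 37.33, 20.17, 0.00 m³/s.
The maximum is 120.67 m³/s, occurring at the reading for t = 4 h.

Q_p = 120.67 m³/s at t = 4 h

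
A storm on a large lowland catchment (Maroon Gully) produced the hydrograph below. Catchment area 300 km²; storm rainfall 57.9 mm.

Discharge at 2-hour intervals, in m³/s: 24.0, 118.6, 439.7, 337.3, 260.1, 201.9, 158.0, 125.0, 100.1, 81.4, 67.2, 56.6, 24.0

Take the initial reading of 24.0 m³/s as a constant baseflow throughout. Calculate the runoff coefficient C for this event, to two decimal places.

ΣQ_DR = 1682 m³/s; V = ΣQ_DR·Δt = 1.211 × 10^7 m³.
Runoff depth d = V / A = 40.37 mm.
C = d / P = 40.37 / 57.9 = 0.70.

C ≈ 0.70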